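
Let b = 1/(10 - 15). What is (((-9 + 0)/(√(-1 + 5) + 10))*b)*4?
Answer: ⅗ ≈ 0.60000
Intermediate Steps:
b = -⅕ (b = 1/(-5) = -⅕ ≈ -0.20000)
(((-9 + 0)/(√(-1 + 5) + 10))*b)*4 = (((-9 + 0)/(√(-1 + 5) + 10))*(-⅕))*4 = (-9/(√4 + 10)*(-⅕))*4 = (-9/(2 + 10)*(-⅕))*4 = (-9/12*(-⅕))*4 = (-9*1/12*(-⅕))*4 = -¾*(-⅕)*4 = (3/20)*4 = ⅗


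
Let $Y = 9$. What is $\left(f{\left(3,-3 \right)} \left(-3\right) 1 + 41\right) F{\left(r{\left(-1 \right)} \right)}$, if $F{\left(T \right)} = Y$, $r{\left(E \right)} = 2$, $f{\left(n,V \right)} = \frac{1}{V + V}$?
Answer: $\frac{747}{2} \approx 373.5$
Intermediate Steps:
$f{\left(n,V \right)} = \frac{1}{2 V}$
$F{\left(T \right)} = 9$
$\left(f{\left(3,-3 \right)} \left(-3\right) 1 + 41\right) F{\left(r{\left(-1 \right)} \right)} = \left(\frac{1}{2 \left(-3\right)} \left(-3\right) 1 + 41\right) 9 = \left(\frac{1}{2} \left(- \frac{1}{3}\right) \left(-3\right) 1 + 41\right) 9 = \left(\left(- \frac{1}{6}\right) \left(-3\right) 1 + 41\right) 9 = \left(\frac{1}{2} \cdot 1 + 41\right) 9 = \left(\frac{1}{2} + 41\right) 9 = \frac{83}{2} \cdot 9 = \frac{747}{2}$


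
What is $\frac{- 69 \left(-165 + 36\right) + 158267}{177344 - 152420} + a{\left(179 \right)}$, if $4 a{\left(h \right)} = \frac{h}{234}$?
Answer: $\frac{13410887}{1944072} \approx 6.8983$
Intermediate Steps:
$a{\left(h \right)} = \frac{h}{936}$ ($a{\left(h \right)} = \frac{h \frac{1}{234}}{4} = \frac{\frac{1}{234} h}{4} = \frac{h}{936}$)
$\frac{- 69 \left(-165 + 36\right) + 158267}{177344 - 152420} + a{\left(179 \right)} = \frac{- 69 \left(-165 + 36\right) + 158267}{177344 - 152420} + \frac{1}{936} \cdot 179 = \frac{\left(-69\right) \left(-129\right) + 158267}{24924} + \frac{179}{936} = \left(8901 + 158267\right) \frac{1}{24924} + \frac{179}{936} = 167168 \cdot \frac{1}{24924} + \frac{179}{936} = \frac{41792}{6231} + \frac{179}{936} = \frac{13410887}{1944072}$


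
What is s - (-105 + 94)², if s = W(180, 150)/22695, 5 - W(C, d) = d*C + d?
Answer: -6232/51 ≈ -122.20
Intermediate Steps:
W(C, d) = 5 - d - C*d (W(C, d) = 5 - (d*C + d) = 5 - (C*d + d) = 5 - (d + C*d) = 5 + (-d - C*d) = 5 - d - C*d)
s = -61/51 (s = (5 - 1*150 - 1*180*150)/22695 = (5 - 150 - 27000)*(1/22695) = -27145*1/22695 = -61/51 ≈ -1.1961)
s - (-105 + 94)² = -61/51 - (-105 + 94)² = -61/51 - 1*(-11)² = -61/51 - 1*121 = -61/51 - 121 = -6232/51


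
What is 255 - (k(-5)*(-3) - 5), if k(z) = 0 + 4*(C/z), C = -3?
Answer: 1336/5 ≈ 267.20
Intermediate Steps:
k(z) = -12/z (k(z) = 0 + 4*(-3/z) = 0 - 12/z = -12/z)
255 - (k(-5)*(-3) - 5) = 255 - (-12/(-5)*(-3) - 5) = 255 - (-12*(-1/5)*(-3) - 5) = 255 - ((12/5)*(-3) - 5) = 255 - (-36/5 - 5) = 255 - 1*(-61/5) = 255 + 61/5 = 1336/5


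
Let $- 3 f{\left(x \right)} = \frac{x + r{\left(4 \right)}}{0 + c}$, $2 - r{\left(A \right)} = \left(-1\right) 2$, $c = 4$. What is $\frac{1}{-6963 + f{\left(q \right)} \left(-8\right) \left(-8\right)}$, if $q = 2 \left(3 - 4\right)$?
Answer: $- \frac{3}{20921} \approx -0.0001434$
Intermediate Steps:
$r{\left(A \right)} = 4$ ($r{\left(A \right)} = 2 - \left(-1\right) 2 = 2 - -2 = 2 + 2 = 4$)
$q = -2$ ($q = 2 \left(-1\right) = -2$)
$f{\left(x \right)} = - \frac{1}{3} - \frac{x}{12}$ ($f{\left(x \right)} = - \frac{\left(x + 4\right) \frac{1}{0 + 4}}{3} = - \frac{\left(4 + x\right) \frac{1}{4}}{3} = - \frac{1 + \frac{x}{4}}{3} = - \frac{1}{3} - \frac{x}{12}$)
$\frac{1}{-6963 + f{\left(q \right)} \left(-8\right) \left(-8\right)} = \frac{1}{-6963 + \left(- \frac{1}{3} - - \frac{1}{6}\right) \left(-8\right) \left(-8\right)} = \frac{1}{-6963 + \left(- \frac{1}{3} + \frac{1}{6}\right) \left(-8\right) \left(-8\right)} = \frac{1}{-6963 + \left(- \frac{1}{6}\right) \left(-8\right) \left(-8\right)} = \frac{1}{-6963 + \frac{4}{3} \left(-8\right)} = \frac{1}{-6963 - \frac{32}{3}} = \frac{1}{- \frac{20921}{3}} = - \frac{3}{20921}$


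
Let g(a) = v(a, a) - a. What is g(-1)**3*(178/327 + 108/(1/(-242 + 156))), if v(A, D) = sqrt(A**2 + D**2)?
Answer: -21258986/327 - 15184990*sqrt(2)/327 ≈ -1.3068e+5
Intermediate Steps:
g(a) = -a + sqrt(2)*sqrt(a**2) (g(a) = sqrt(a**2 + a**2) - a = sqrt(2*a**2) - a = sqrt(2)*sqrt(a**2) - a = -a + sqrt(2)*sqrt(a**2))
g(-1)**3*(178/327 + 108/(1/(-242 + 156))) = (-1*(-1) + sqrt(2)*sqrt((-1)**2))**3*(178/327 + 108/(1/(-242 + 156))) = (1 + sqrt(2)*sqrt(1))**3*(178*(1/327) + 108/(1/(-86))) = (1 + sqrt(2)*1)**3*(178/327 + 108/(-1/86)) = (1 + sqrt(2))**3*(178/327 + 108*(-86)) = (1 + sqrt(2))**3*(178/327 - 9288) = (1 + sqrt(2))**3*(-3036998/327) = -3036998*(1 + sqrt(2))**3/327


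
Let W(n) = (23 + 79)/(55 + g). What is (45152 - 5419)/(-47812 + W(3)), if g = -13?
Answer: -278131/334667 ≈ -0.83107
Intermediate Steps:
W(n) = 17/7 (W(n) = (23 + 79)/(55 - 13) = 102/42 = 102*(1/42) = 17/7)
(45152 - 5419)/(-47812 + W(3)) = (45152 - 5419)/(-47812 + 17/7) = 39733/(-334667/7) = 39733*(-7/334667) = -278131/334667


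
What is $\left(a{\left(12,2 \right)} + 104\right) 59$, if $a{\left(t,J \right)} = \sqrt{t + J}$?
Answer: $6136 + 59 \sqrt{14} \approx 6356.8$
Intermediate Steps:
$a{\left(t,J \right)} = \sqrt{J + t}$
$\left(a{\left(12,2 \right)} + 104\right) 59 = \left(\sqrt{2 + 12} + 104\right) 59 = \left(\sqrt{14} + 104\right) 59 = \left(104 + \sqrt{14}\right) 59 = 6136 + 59 \sqrt{14}$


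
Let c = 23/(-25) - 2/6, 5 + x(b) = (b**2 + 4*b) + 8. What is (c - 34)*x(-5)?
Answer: -21152/75 ≈ -282.03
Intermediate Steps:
x(b) = 3 + b**2 + 4*b (x(b) = -5 + ((b**2 + 4*b) + 8) = -5 + (8 + b**2 + 4*b) = 3 + b**2 + 4*b)
c = -94/75 (c = 23*(-1/25) - 2*1/6 = -23/25 - 1/3 = -94/75 ≈ -1.2533)
(c - 34)*x(-5) = (-94/75 - 34)*(3 + (-5)**2 + 4*(-5)) = -2644*(3 + 25 - 20)/75 = -2644/75*8 = -21152/75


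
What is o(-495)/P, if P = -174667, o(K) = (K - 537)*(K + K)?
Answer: -1021680/174667 ≈ -5.8493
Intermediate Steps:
o(K) = 2*K*(-537 + K) (o(K) = (-537 + K)*(2*K) = 2*K*(-537 + K))
o(-495)/P = (2*(-495)*(-537 - 495))/(-174667) = (2*(-495)*(-1032))*(-1/174667) = 1021680*(-1/174667) = -1021680/174667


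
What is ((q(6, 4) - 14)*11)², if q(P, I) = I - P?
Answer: 30976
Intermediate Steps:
((q(6, 4) - 14)*11)² = (((4 - 1*6) - 14)*11)² = (((4 - 6) - 14)*11)² = ((-2 - 14)*11)² = (-16*11)² = (-176)² = 30976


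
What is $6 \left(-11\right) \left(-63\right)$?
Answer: $4158$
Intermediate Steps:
$6 \left(-11\right) \left(-63\right) = \left(-66\right) \left(-63\right) = 4158$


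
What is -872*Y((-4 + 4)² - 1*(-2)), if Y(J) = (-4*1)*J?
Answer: 6976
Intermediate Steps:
Y(J) = -4*J
-872*Y((-4 + 4)² - 1*(-2)) = -(-3488)*((-4 + 4)² - 1*(-2)) = -(-3488)*(0² + 2) = -(-3488)*(0 + 2) = -(-3488)*2 = -872*(-8) = 6976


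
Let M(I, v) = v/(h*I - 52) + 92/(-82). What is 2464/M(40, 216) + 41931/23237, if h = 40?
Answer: -25217411773/10061621 ≈ -2506.3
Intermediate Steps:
M(I, v) = -46/41 + v/(-52 + 40*I) (M(I, v) = v/(40*I - 52) + 92/(-82) = v/(-52 + 40*I) + 92*(-1/82) = v/(-52 + 40*I) - 46/41 = -46/41 + v/(-52 + 40*I))
2464/M(40, 216) + 41931/23237 = 2464/(((2392 - 1840*40 + 41*216)/(164*(-13 + 10*40)))) + 41931/23237 = 2464/(((2392 - 73600 + 8856)/(164*(-13 + 400)))) + 41931*(1/23237) = 2464/(((1/164)*(-62352)/387)) + 41931/23237 = 2464/(((1/164)*(1/387)*(-62352))) + 41931/23237 = 2464/(-1732/1763) + 41931/23237 = 2464*(-1763/1732) + 41931/23237 = -1086008/433 + 41931/23237 = -25217411773/10061621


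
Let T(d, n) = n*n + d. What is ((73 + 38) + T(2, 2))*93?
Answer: 10881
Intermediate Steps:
T(d, n) = d + n**2 (T(d, n) = n**2 + d = d + n**2)
((73 + 38) + T(2, 2))*93 = ((73 + 38) + (2 + 2**2))*93 = (111 + (2 + 4))*93 = (111 + 6)*93 = 117*93 = 10881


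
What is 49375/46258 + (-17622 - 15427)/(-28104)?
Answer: 1458207821/650017416 ≈ 2.2433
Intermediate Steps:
49375/46258 + (-17622 - 15427)/(-28104) = 49375*(1/46258) - 33049*(-1/28104) = 49375/46258 + 33049/28104 = 1458207821/650017416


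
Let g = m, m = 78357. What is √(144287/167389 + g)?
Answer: 8*√34304921776535/167389 ≈ 279.92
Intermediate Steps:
g = 78357
√(144287/167389 + g) = √(144287/167389 + 78357) = √(13116244160/167389) = 8*√34304921776535/167389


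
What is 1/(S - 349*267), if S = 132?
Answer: -1/93051 ≈ -1.0747e-5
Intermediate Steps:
1/(S - 349*267) = 1/(132 - 349*267) = 1/(132 - 93183) = 1/(-93051) = -1/93051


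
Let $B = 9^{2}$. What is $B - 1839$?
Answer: $-1758$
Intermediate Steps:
$B = 81$
$B - 1839 = 81 - 1839 = -1758$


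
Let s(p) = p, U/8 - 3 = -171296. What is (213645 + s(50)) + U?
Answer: -1156649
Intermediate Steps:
U = -1370344 (U = 24 + 8*(-171296) = 24 - 1370368 = -1370344)
(213645 + s(50)) + U = (213645 + 50) - 1370344 = 213695 - 1370344 = -1156649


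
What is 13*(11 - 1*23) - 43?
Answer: -199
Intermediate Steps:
13*(11 - 1*23) - 43 = 13*(11 - 23) - 43 = 13*(-12) - 43 = -156 - 43 = -199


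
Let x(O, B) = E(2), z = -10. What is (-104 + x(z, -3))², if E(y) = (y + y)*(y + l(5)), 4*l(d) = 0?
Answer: 9216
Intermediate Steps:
l(d) = 0 (l(d) = (¼)*0 = 0)
E(y) = 2*y² (E(y) = (y + y)*(y + 0) = (2*y)*y = 2*y²)
x(O, B) = 8 (x(O, B) = 2*2² = 2*4 = 8)
(-104 + x(z, -3))² = (-104 + 8)² = (-96)² = 9216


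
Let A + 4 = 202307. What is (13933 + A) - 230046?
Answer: -13810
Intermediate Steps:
A = 202303 (A = -4 + 202307 = 202303)
(13933 + A) - 230046 = (13933 + 202303) - 230046 = 216236 - 230046 = -13810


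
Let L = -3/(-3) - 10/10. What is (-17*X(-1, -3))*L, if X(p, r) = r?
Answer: 0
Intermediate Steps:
L = 0 (L = -3*(-⅓) - 10*⅒ = 1 - 1 = 0)
(-17*X(-1, -3))*L = -17*(-3)*0 = 51*0 = 0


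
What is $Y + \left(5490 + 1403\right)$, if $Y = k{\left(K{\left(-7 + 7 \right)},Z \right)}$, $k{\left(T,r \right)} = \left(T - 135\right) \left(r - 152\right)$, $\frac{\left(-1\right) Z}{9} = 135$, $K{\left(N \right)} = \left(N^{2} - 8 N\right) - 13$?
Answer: $209209$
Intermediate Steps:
$K{\left(N \right)} = -13 + N^{2} - 8 N$
$Z = -1215$ ($Z = \left(-9\right) 135 = -1215$)
$k{\left(T,r \right)} = \left(-152 + r\right) \left(-135 + T\right)$ ($k{\left(T,r \right)} = \left(-135 + T\right) \left(-152 + r\right) = \left(-152 + r\right) \left(-135 + T\right)$)
$Y = 202316$ ($Y = 20520 - 152 \left(-13 + \left(-7 + 7\right)^{2} - 8 \left(-7 + 7\right)\right) - -164025 + \left(-13 + \left(-7 + 7\right)^{2} - 8 \left(-7 + 7\right)\right) \left(-1215\right) = 20520 - 152 \left(-13 + 0^{2} - 0\right) + 164025 + \left(-13 + 0^{2} - 0\right) \left(-1215\right) = 20520 - 152 \left(-13 + 0 + 0\right) + 164025 + \left(-13 + 0 + 0\right) \left(-1215\right) = 20520 - -1976 + 164025 - -15795 = 20520 + 1976 + 164025 + 15795 = 202316$)
$Y + \left(5490 + 1403\right) = 202316 + \left(5490 + 1403\right) = 202316 + 6893 = 209209$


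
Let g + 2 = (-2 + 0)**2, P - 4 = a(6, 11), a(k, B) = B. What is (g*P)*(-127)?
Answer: -3810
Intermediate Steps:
P = 15 (P = 4 + 11 = 15)
g = 2 (g = -2 + (-2 + 0)**2 = -2 + (-2)**2 = -2 + 4 = 2)
(g*P)*(-127) = (2*15)*(-127) = 30*(-127) = -3810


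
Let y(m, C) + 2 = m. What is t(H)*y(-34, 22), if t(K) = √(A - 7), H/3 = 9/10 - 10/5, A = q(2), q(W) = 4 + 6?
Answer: -36*√3 ≈ -62.354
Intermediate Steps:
q(W) = 10
y(m, C) = -2 + m
A = 10
H = -33/10 (H = 3*(9/10 - 10/5) = 3*(9*(⅒) - 10*⅕) = 3*(9/10 - 2) = 3*(-11/10) = -33/10 ≈ -3.3000)
t(K) = √3 (t(K) = √(10 - 7) = √3)
t(H)*y(-34, 22) = √3*(-2 - 34) = √3*(-36) = -36*√3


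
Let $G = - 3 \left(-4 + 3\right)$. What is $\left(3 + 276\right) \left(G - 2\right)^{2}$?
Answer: $279$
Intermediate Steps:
$G = 3$ ($G = \left(-3\right) \left(-1\right) = 3$)
$\left(3 + 276\right) \left(G - 2\right)^{2} = \left(3 + 276\right) \left(3 - 2\right)^{2} = 279 \cdot 1^{2} = 279 \cdot 1 = 279$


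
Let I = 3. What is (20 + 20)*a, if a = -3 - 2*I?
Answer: -360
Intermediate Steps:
a = -9 (a = -3 - 2*3 = -3 - 6 = -9)
(20 + 20)*a = (20 + 20)*(-9) = 40*(-9) = -360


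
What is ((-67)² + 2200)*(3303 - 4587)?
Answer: -8588676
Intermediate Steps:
((-67)² + 2200)*(3303 - 4587) = (4489 + 2200)*(-1284) = 6689*(-1284) = -8588676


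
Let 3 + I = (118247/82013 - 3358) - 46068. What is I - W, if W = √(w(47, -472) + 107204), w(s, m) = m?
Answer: -4053702330/82013 - 2*√26683 ≈ -49754.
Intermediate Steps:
I = -4053702330/82013 (I = -3 + ((118247/82013 - 3358) - 46068) = -3 + (-275281407/82013 - 46068) = -3 - 4053456291/82013 = -4053702330/82013 ≈ -49428.)
W = 2*√26683 (W = √(-472 + 107204) = √106732 = 2*√26683 ≈ 326.70)
I - W = -4053702330/82013 - 2*√26683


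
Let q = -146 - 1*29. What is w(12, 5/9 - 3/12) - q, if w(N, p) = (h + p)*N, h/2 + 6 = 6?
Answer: 536/3 ≈ 178.67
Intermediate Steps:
h = 0 (h = -12 + 2*6 = -12 + 12 = 0)
w(N, p) = N*p (w(N, p) = (0 + p)*N = p*N = N*p)
q = -175 (q = -146 - 29 = -175)
w(12, 5/9 - 3/12) - q = 12*(5/9 - 3/12) - 1*(-175) = 12*(5*(⅑) - 3*1/12) + 175 = 12*(5/9 - ¼) + 175 = 12*(11/36) + 175 = 11/3 + 175 = 536/3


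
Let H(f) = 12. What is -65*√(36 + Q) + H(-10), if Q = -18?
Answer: 12 - 195*√2 ≈ -263.77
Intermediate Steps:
-65*√(36 + Q) + H(-10) = -65*√(36 - 18) + 12 = -195*√2 + 12 = 12 - 195*√2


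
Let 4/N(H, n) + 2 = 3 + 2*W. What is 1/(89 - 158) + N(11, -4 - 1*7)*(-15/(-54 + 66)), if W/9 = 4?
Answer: -418/5037 ≈ -0.082986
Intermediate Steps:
W = 36 (W = 9*4 = 36)
N(H, n) = 4/73 (N(H, n) = 4/(-2 + (3 + 2*36)) = 4/(-2 + (3 + 72)) = 4/(-2 + 75) = 4/73)
1/(89 - 158) + N(11, -4 - 1*7)*(-15/(-54 + 66)) = 1/(89 - 158) + 4*(-15/(-54 + 66))/73 = 1/(-69) + 4*(-15/12)/73 = -1/69 + 4*(-15*1/12)/73 = -1/69 + (4/73)*(-5/4) = -1/69 - 5/73 = -418/5037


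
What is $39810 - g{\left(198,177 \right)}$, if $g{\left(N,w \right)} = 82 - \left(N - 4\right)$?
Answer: $39922$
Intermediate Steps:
$g{\left(N,w \right)} = 86 - N$ ($g{\left(N,w \right)} = 82 - \left(-4 + N\right) = 86 - N$)
$39810 - g{\left(198,177 \right)} = 39810 - \left(86 - 198\right) = 39810 - -112 = 39810 + 112 = 39922$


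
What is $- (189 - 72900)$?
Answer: $72711$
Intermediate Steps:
$- (189 - 72900) = \left(-1\right) \left(-72711\right) = 72711$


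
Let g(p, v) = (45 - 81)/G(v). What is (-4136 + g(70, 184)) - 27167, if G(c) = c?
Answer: -1439947/46 ≈ -31303.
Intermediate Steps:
g(p, v) = -36/v (g(p, v) = (45 - 81)/v = -36/v)
(-4136 + g(70, 184)) - 27167 = (-4136 - 36/184) - 27167 = (-4136 - 36*1/184) - 27167 = (-4136 - 9/46) - 27167 = -190265/46 - 27167 = -1439947/46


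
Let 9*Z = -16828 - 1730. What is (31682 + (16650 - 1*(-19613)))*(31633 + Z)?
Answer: 2009201595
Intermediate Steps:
Z = -2062 (Z = (-16828 - 1730)/9 = (1/9)*(-18558) = -2062)
(31682 + (16650 - 1*(-19613)))*(31633 + Z) = (31682 + (16650 - 1*(-19613)))*(31633 - 2062) = (31682 + (16650 + 19613))*29571 = (31682 + 36263)*29571 = 67945*29571 = 2009201595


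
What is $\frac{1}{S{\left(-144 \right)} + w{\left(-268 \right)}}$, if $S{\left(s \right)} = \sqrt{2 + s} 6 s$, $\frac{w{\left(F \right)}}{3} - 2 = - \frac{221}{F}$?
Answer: $\frac{202876}{2537841277803} + \frac{6895104 i \sqrt{142}}{845947092601} \approx 7.994 \cdot 10^{-8} + 9.7127 \cdot 10^{-5} i$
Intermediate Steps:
$w{\left(F \right)} = 6 - \frac{663}{F}$ ($w{\left(F \right)} = 6 + 3 \left(- \frac{221}{F}\right) = 6 - \frac{663}{F}$)
$S{\left(s \right)} = 6 s \sqrt{2 + s}$ ($S{\left(s \right)} = 6 \sqrt{2 + s} s = 6 s \sqrt{2 + s}$)
$\frac{1}{S{\left(-144 \right)} + w{\left(-268 \right)}} = \frac{1}{6 \left(-144\right) \sqrt{2 - 144} + \left(6 - \frac{663}{-268}\right)} = \frac{1}{6 \left(-144\right) \sqrt{-142} + \left(6 - - \frac{663}{268}\right)} = \frac{1}{6 \left(-144\right) i \sqrt{142} + \left(6 + \frac{663}{268}\right)} = \frac{1}{- 864 i \sqrt{142} + \frac{2271}{268}} = \frac{1}{\frac{2271}{268} - 864 i \sqrt{142}}$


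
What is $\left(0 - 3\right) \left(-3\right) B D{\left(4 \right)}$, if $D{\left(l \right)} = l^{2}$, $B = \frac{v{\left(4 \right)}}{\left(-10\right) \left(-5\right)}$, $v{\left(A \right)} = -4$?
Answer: $- \frac{288}{25} \approx -11.52$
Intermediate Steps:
$B = - \frac{2}{25}$ ($B = - \frac{4}{\left(-10\right) \left(-5\right)} = - \frac{4}{50} = \left(-4\right) \frac{1}{50} = - \frac{2}{25} \approx -0.08$)
$\left(0 - 3\right) \left(-3\right) B D{\left(4 \right)} = \left(0 - 3\right) \left(-3\right) \left(- \frac{2}{25}\right) 4^{2} = \left(-3\right) \left(-3\right) \left(- \frac{2}{25}\right) 16 = 9 \left(- \frac{2}{25}\right) 16 = \left(- \frac{18}{25}\right) 16 = - \frac{288}{25}$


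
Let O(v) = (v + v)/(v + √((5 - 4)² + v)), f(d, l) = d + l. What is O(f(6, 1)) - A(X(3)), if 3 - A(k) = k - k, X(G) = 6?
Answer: -25/41 - 28*√2/41 ≈ -1.5756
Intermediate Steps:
O(v) = 2*v/(v + √(1 + v)) (O(v) = (2*v)/(v + √(1² + v)) = (2*v)/(v + √(1 + v)) = 2*v/(v + √(1 + v)))
A(k) = 3 (A(k) = 3 - (k - k) = 3 - 1*0 = 3 + 0 = 3)
O(f(6, 1)) - A(X(3)) = 2*(6 + 1)/((6 + 1) + √(1 + (6 + 1))) - 1*3 = 2*7/(7 + √(1 + 7)) - 3 = 2*7/(7 + √8) - 3 = 2*7/(7 + 2*√2) - 3 = 14/(7 + 2*√2) - 3 = -3 + 14/(7 + 2*√2)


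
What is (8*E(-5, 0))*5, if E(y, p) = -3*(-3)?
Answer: 360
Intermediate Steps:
E(y, p) = 9
(8*E(-5, 0))*5 = (8*9)*5 = 72*5 = 360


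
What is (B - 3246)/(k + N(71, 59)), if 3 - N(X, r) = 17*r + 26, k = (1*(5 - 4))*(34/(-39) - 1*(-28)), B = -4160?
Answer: 144417/19478 ≈ 7.4144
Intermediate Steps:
k = 1058/39 (k = (1*1)*(34*(-1/39) + 28) = 1*(-34/39 + 28) = 1*(1058/39) = 1058/39 ≈ 27.128)
N(X, r) = -23 - 17*r (N(X, r) = 3 - (17*r + 26) = 3 - (26 + 17*r) = 3 + (-26 - 17*r) = -23 - 17*r)
(B - 3246)/(k + N(71, 59)) = (-4160 - 3246)/(1058/39 + (-23 - 17*59)) = -7406/(1058/39 + (-23 - 1003)) = -7406/(1058/39 - 1026) = -7406/(-38956/39) = -7406*(-39/38956) = 144417/19478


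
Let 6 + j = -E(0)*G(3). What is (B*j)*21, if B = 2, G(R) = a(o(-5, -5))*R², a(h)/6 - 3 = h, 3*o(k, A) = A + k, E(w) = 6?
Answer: 4284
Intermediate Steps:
o(k, A) = A/3 + k/3 (o(k, A) = (A + k)/3 = A/3 + k/3)
a(h) = 18 + 6*h
G(R) = -2*R² (G(R) = (18 + 6*((⅓)*(-5) + (⅓)*(-5)))*R² = (18 + 6*(-5/3 - 5/3))*R² = (18 + 6*(-10/3))*R² = (18 - 20)*R² = -2*R²)
j = 102 (j = -6 - 6*(-2*3²) = -6 - 6*(-2*9) = -6 - 6*(-18) = -6 - 1*(-108) = -6 + 108 = 102)
(B*j)*21 = (2*102)*21 = 204*21 = 4284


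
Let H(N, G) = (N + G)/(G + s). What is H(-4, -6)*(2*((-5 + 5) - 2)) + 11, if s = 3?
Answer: -7/3 ≈ -2.3333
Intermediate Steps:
H(N, G) = (G + N)/(3 + G) (H(N, G) = (N + G)/(G + 3) = (G + N)/(3 + G))
H(-4, -6)*(2*((-5 + 5) - 2)) + 11 = ((-6 - 4)/(3 - 6))*(2*((-5 + 5) - 2)) + 11 = (-10/(-3))*(2*(0 - 2)) + 11 = (-1/3*(-10))*(2*(-2)) + 11 = (10/3)*(-4) + 11 = -40/3 + 11 = -7/3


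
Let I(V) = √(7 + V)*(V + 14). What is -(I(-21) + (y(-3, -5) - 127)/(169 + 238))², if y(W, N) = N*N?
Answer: 113624810/165649 - 1428*I*√14/407 ≈ 685.94 - 13.128*I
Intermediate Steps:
y(W, N) = N²
I(V) = √(7 + V)*(14 + V)
-(I(-21) + (y(-3, -5) - 127)/(169 + 238))² = -(√(7 - 21)*(14 - 21) + ((-5)² - 127)/(169 + 238))² = -(√(-14)*(-7) + (25 - 127)/407)² = -((I*√14)*(-7) - 102*1/407)² = -(-7*I*√14 - 102/407)² = -(-102/407 - 7*I*√14)²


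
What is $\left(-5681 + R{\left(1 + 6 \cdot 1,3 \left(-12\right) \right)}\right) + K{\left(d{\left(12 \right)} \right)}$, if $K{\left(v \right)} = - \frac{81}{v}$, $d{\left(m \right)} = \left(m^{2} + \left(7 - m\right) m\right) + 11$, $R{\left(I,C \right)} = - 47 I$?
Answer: $- \frac{571031}{95} \approx -6010.9$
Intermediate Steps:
$d{\left(m \right)} = 11 + m^{2} + m \left(7 - m\right)$ ($d{\left(m \right)} = \left(m^{2} + m \left(7 - m\right)\right) + 11 = 11 + m^{2} + m \left(7 - m\right)$)
$\left(-5681 + R{\left(1 + 6 \cdot 1,3 \left(-12\right) \right)}\right) + K{\left(d{\left(12 \right)} \right)} = \left(-5681 - 47 \left(1 + 6 \cdot 1\right)\right) - \frac{81}{11 + 7 \cdot 12} = \left(-5681 - 47 \left(1 + 6\right)\right) - \frac{81}{11 + 84} = \left(-5681 - 329\right) - \frac{81}{95} = -6010 - \frac{81}{95} = - \frac{571031}{95}$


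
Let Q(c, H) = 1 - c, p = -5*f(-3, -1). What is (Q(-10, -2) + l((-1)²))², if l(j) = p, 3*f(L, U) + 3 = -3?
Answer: 441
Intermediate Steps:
f(L, U) = -2 (f(L, U) = -1 + (⅓)*(-3) = -1 - 1 = -2)
p = 10 (p = -5*(-2) = 10)
l(j) = 10
(Q(-10, -2) + l((-1)²))² = ((1 - 1*(-10)) + 10)² = ((1 + 10) + 10)² = (11 + 10)² = 21² = 441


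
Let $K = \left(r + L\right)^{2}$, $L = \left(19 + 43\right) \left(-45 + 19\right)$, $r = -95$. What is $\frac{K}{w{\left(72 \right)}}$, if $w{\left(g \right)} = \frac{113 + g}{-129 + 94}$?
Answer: $- \frac{20396943}{37} \approx -5.5127 \cdot 10^{5}$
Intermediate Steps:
$L = -1612$ ($L = 62 \left(-26\right) = -1612$)
$w{\left(g \right)} = - \frac{113}{35} - \frac{g}{35}$ ($w{\left(g \right)} = \frac{113 + g}{-35} = \left(113 + g\right) \left(- \frac{1}{35}\right) = - \frac{113}{35} - \frac{g}{35}$)
$K = 2913849$ ($K = \left(-95 - 1612\right)^{2} = \left(-1707\right)^{2} = 2913849$)
$\frac{K}{w{\left(72 \right)}} = \frac{2913849}{- \frac{113}{35} - \frac{72}{35}} = \frac{2913849}{- \frac{37}{7}} = 2913849 \left(- \frac{7}{37}\right) = - \frac{20396943}{37}$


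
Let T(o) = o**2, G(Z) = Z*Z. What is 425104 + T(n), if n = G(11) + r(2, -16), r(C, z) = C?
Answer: 440233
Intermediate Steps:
G(Z) = Z**2
n = 123 (n = 11**2 + 2 = 121 + 2 = 123)
425104 + T(n) = 425104 + 123**2 = 425104 + 15129 = 440233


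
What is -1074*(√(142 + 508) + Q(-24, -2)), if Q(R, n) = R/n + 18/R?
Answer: -24165/2 - 5370*√26 ≈ -39464.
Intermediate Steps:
Q(R, n) = 18/R + R/n
-1074*(√(142 + 508) + Q(-24, -2)) = -1074*(√(142 + 508) + (18/(-24) - 24/(-2))) = -1074*(√650 + (18*(-1/24) - 24*(-½))) = -1074*(5*√26 + (-¾ + 12)) = -1074*(5*√26 + 45/4) = -1074*(45/4 + 5*√26) = -24165/2 - 5370*√26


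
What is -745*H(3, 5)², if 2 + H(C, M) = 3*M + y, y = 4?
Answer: -215305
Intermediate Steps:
H(C, M) = 2 + 3*M (H(C, M) = -2 + (3*M + 4) = -2 + (4 + 3*M) = 2 + 3*M)
-745*H(3, 5)² = -745*(2 + 3*5)² = -745*(2 + 15)² = -745*17² = -745*289 = -215305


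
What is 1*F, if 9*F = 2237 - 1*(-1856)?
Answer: 4093/9 ≈ 454.78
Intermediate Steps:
F = 4093/9 (F = (2237 - 1*(-1856))/9 = (2237 + 1856)/9 = (1/9)*4093 = 4093/9 ≈ 454.78)
1*F = 1*(4093/9) = 4093/9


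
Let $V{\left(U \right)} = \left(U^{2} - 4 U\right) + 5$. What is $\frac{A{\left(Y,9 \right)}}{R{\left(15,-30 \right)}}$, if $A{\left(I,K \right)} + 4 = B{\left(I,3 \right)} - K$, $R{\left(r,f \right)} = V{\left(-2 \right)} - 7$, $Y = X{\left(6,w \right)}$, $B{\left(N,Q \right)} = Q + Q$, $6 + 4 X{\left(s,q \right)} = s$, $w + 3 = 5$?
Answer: $- \frac{7}{10} \approx -0.7$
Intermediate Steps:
$w = 2$ ($w = -3 + 5 = 2$)
$X{\left(s,q \right)} = - \frac{3}{2} + \frac{s}{4}$
$V{\left(U \right)} = 5 + U^{2} - 4 U$
$B{\left(N,Q \right)} = 2 Q$
$Y = 0$ ($Y = - \frac{3}{2} + \frac{1}{4} \cdot 6 = - \frac{3}{2} + \frac{3}{2} = 0$)
$R{\left(r,f \right)} = 10$ ($R{\left(r,f \right)} = \left(5 + \left(-2\right)^{2} - -8\right) - 7 = \left(5 + 4 + 8\right) - 7 = 17 - 7 = 10$)
$A{\left(I,K \right)} = 2 - K$ ($A{\left(I,K \right)} = -4 - \left(-6 + K\right) = 2 - K$)
$\frac{A{\left(Y,9 \right)}}{R{\left(15,-30 \right)}} = \frac{2 - 9}{10} = \left(2 - 9\right) \frac{1}{10} = \left(-7\right) \frac{1}{10} = - \frac{7}{10}$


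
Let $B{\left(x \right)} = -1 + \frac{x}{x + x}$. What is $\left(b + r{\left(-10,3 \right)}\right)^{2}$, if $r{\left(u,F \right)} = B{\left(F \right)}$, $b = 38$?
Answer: $\frac{5625}{4} \approx 1406.3$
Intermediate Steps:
$B{\left(x \right)} = - \frac{1}{2}$ ($B{\left(x \right)} = -1 + \frac{x}{2 x} = -1 + \frac{1}{2 x} x = -1 + \frac{1}{2} = - \frac{1}{2}$)
$r{\left(u,F \right)} = - \frac{1}{2}$
$\left(b + r{\left(-10,3 \right)}\right)^{2} = \left(38 - \frac{1}{2}\right)^{2} = \left(\frac{75}{2}\right)^{2} = \frac{5625}{4}$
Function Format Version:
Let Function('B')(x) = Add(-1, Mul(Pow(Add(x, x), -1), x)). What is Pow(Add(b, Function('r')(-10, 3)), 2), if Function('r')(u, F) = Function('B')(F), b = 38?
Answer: Rational(5625, 4) ≈ 1406.3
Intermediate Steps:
Function('B')(x) = Rational(-1, 2) (Function('B')(x) = Add(-1, Mul(Pow(Mul(2, x), -1), x)) = Add(-1, Mul(Mul(Rational(1, 2), Pow(x, -1)), x)) = Add(-1, Rational(1, 2)) = Rational(-1, 2))
Function('r')(u, F) = Rational(-1, 2)
Pow(Add(b, Function('r')(-10, 3)), 2) = Pow(Add(38, Rational(-1, 2)), 2) = Pow(Rational(75, 2), 2) = Rational(5625, 4)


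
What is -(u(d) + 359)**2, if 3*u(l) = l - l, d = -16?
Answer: -128881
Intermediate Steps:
u(l) = 0 (u(l) = (l - l)/3 = (1/3)*0 = 0)
-(u(d) + 359)**2 = -(0 + 359)**2 = -1*359**2 = -1*128881 = -128881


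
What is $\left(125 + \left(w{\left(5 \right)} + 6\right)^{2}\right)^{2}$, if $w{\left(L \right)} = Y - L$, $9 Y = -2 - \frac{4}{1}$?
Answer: $\frac{1267876}{81} \approx 15653.0$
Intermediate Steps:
$Y = - \frac{2}{3}$ ($Y = \frac{-2 - \frac{4}{1}}{9} = \frac{-2 - 4}{9} = \frac{1}{9} \left(-6\right) = - \frac{2}{3} \approx -0.66667$)
$w{\left(L \right)} = - \frac{2}{3} - L$
$\left(125 + \left(w{\left(5 \right)} + 6\right)^{2}\right)^{2} = \left(125 + \left(\left(- \frac{2}{3} - 5\right) + 6\right)^{2}\right)^{2} = \left(125 + \left(- \frac{17}{3} + 6\right)^{2}\right)^{2} = \left(125 + \left(\frac{1}{3}\right)^{2}\right)^{2} = \left(125 + \frac{1}{9}\right)^{2} = \left(\frac{1126}{9}\right)^{2} = \frac{1267876}{81}$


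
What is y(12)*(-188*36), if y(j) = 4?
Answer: -27072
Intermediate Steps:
y(12)*(-188*36) = 4*(-188*36) = 4*(-6768) = -27072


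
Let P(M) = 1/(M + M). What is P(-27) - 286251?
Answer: -15457555/54 ≈ -2.8625e+5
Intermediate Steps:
P(M) = 1/(2*M)
P(-27) - 286251 = (½)/(-27) - 286251 = (½)*(-1/27) - 286251 = -1/54 - 286251 = -15457555/54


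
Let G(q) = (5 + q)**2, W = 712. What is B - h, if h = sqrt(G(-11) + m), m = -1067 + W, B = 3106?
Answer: 3106 - I*sqrt(319) ≈ 3106.0 - 17.861*I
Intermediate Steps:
m = -355 (m = -1067 + 712 = -355)
h = I*sqrt(319) (h = sqrt((5 - 11)**2 - 355) = sqrt((-6)**2 - 355) = sqrt(36 - 355) = sqrt(-319) = I*sqrt(319) ≈ 17.861*I)
B - h = 3106 - I*sqrt(319)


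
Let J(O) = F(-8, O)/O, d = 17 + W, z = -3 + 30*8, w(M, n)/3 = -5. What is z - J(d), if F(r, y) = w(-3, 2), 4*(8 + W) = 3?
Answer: 3101/13 ≈ 238.54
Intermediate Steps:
W = -29/4 (W = -8 + (1/4)*3 = -8 + 3/4 = -29/4 ≈ -7.2500)
w(M, n) = -15 (w(M, n) = 3*(-5) = -15)
F(r, y) = -15
z = 237 (z = -3 + 240 = 237)
d = 39/4 (d = 17 - 29/4 = 39/4 ≈ 9.7500)
J(O) = -15/O
z - J(d) = 237 - (-15)/39/4 = 237 - (-15)*4/39 = 237 - 1*(-20/13) = 237 + 20/13 = 3101/13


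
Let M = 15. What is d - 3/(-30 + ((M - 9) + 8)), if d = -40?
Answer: -637/16 ≈ -39.813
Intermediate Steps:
d - 3/(-30 + ((M - 9) + 8)) = -40 - 3/(-30 + ((15 - 9) + 8)) = -40 - 3/(-30 + (6 + 8)) = -40 - 3/(-30 + 14) = -40 - 3/(-16) = -40 - 3*(-1/16) = -40 + 3/16 = -637/16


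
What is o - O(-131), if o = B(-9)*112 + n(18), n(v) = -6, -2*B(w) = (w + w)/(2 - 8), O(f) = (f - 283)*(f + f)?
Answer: -108642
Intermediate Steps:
O(f) = 2*f*(-283 + f) (O(f) = (-283 + f)*(2*f) = 2*f*(-283 + f))
B(w) = w/6 (B(w) = -(w + w)/(2*(2 - 8)) = -2*w/(2*(-6)) = -2*w*(-1)/(2*6) = -(-1)*w/6 = w/6)
o = -174 (o = ((1/6)*(-9))*112 - 6 = -3/2*112 - 6 = -168 - 6 = -174)
o - O(-131) = -174 - 2*(-131)*(-283 - 131) = -174 - 2*(-131)*(-414) = -174 - 1*108468 = -174 - 108468 = -108642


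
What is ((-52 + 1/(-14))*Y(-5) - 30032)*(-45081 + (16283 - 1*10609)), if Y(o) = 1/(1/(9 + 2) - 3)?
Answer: 529879014019/448 ≈ 1.1828e+9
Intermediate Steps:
Y(o) = -11/32 (Y(o) = 1/(1/11 - 3) = 1/(-32/11) = -11/32)
((-52 + 1/(-14))*Y(-5) - 30032)*(-45081 + (16283 - 1*10609)) = ((-52 + 1/(-14))*(-11/32) - 30032)*(-45081 + (16283 - 1*10609)) = ((-52 - 1/14)*(-11/32) - 30032)*(-45081 + (16283 - 10609)) = (-729/14*(-11/32) - 30032)*(-45081 + 5674) = (8019/448 - 30032)*(-39407) = -13446317/448*(-39407) = 529879014019/448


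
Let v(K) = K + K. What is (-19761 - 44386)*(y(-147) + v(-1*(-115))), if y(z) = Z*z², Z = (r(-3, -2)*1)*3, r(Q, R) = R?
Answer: 8302161328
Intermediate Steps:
Z = -6 (Z = -2*1*3 = -2*3 = -6)
v(K) = 2*K
y(z) = -6*z²
(-19761 - 44386)*(y(-147) + v(-1*(-115))) = (-19761 - 44386)*(-6*(-147)² + 2*(-1*(-115))) = -64147*(-6*21609 + 2*115) = -64147*(-129654 + 230) = -64147*(-129424) = 8302161328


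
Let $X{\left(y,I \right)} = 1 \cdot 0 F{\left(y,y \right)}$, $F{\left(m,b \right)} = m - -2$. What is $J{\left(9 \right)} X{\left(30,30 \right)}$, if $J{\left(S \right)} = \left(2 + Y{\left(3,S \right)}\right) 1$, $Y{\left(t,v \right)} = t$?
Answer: $0$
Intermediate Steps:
$F{\left(m,b \right)} = 2 + m$ ($F{\left(m,b \right)} = m + 2 = 2 + m$)
$X{\left(y,I \right)} = 0$ ($X{\left(y,I \right)} = 1 \cdot 0 \left(2 + y\right) = 0 \left(2 + y\right) = 0$)
$J{\left(S \right)} = 5$ ($J{\left(S \right)} = \left(2 + 3\right) 1 = 5 \cdot 1 = 5$)
$J{\left(9 \right)} X{\left(30,30 \right)} = 5 \cdot 0 = 0$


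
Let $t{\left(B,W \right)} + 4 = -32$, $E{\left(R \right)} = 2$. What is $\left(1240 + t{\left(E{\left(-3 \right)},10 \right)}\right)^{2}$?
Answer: $1449616$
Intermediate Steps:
$t{\left(B,W \right)} = -36$ ($t{\left(B,W \right)} = -4 - 32 = -36$)
$\left(1240 + t{\left(E{\left(-3 \right)},10 \right)}\right)^{2} = \left(1240 - 36\right)^{2} = 1204^{2} = 1449616$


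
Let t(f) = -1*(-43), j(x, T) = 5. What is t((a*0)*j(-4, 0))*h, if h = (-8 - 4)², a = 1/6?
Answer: 6192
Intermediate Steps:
a = ⅙ ≈ 0.16667
t(f) = 43
h = 144 (h = (-12)² = 144)
t((a*0)*j(-4, 0))*h = 43*144 = 6192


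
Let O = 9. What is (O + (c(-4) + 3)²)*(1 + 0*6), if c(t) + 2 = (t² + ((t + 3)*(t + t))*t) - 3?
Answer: 333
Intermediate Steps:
c(t) = -5 + t² + 2*t²*(3 + t) (c(t) = -2 + ((t² + ((t + 3)*(t + t))*t) - 3) = -2 + ((t² + ((3 + t)*(2*t))*t) - 3) = -2 + ((t² + (2*t*(3 + t))*t) - 3) = -2 + ((t² + 2*t²*(3 + t)) - 3) = -2 + (-3 + t² + 2*t²*(3 + t)) = -5 + t² + 2*t²*(3 + t))
(O + (c(-4) + 3)²)*(1 + 0*6) = (9 + ((-5 + 2*(-4)³ + 7*(-4)²) + 3)²)*(1 + 0*6) = (9 + ((-5 + 2*(-64) + 7*16) + 3)²)*(1 + 0) = (9 + ((-5 - 128 + 112) + 3)²)*1 = (9 + (-21 + 3)²)*1 = (9 + (-18)²)*1 = (9 + 324)*1 = 333*1 = 333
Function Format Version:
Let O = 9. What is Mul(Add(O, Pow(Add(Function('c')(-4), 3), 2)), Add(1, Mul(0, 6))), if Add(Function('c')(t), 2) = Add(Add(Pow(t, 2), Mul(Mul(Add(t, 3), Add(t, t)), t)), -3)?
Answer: 333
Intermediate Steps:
Function('c')(t) = Add(-5, Pow(t, 2), Mul(2, Pow(t, 2), Add(3, t))) (Function('c')(t) = Add(-2, Add(Add(Pow(t, 2), Mul(Mul(Add(t, 3), Add(t, t)), t)), -3)) = Add(-2, Add(Add(Pow(t, 2), Mul(Mul(Add(3, t), Mul(2, t)), t)), -3)) = Add(-2, Add(Add(Pow(t, 2), Mul(Mul(2, t, Add(3, t)), t)), -3)) = Add(-2, Add(Add(Pow(t, 2), Mul(2, Pow(t, 2), Add(3, t))), -3)) = Add(-2, Add(-3, Pow(t, 2), Mul(2, Pow(t, 2), Add(3, t)))) = Add(-5, Pow(t, 2), Mul(2, Pow(t, 2), Add(3, t))))
Mul(Add(O, Pow(Add(Function('c')(-4), 3), 2)), Add(1, Mul(0, 6))) = Mul(Add(9, Pow(Add(Add(-5, Mul(2, Pow(-4, 3)), Mul(7, Pow(-4, 2))), 3), 2)), Add(1, Mul(0, 6))) = Mul(Add(9, Pow(Add(Add(-5, Mul(2, -64), Mul(7, 16)), 3), 2)), Add(1, 0)) = Mul(Add(9, Pow(Add(Add(-5, -128, 112), 3), 2)), 1) = Mul(Add(9, Pow(Add(-21, 3), 2)), 1) = Mul(Add(9, Pow(-18, 2)), 1) = Mul(Add(9, 324), 1) = Mul(333, 1) = 333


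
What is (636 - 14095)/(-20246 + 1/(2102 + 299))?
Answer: 32315059/48610645 ≈ 0.66477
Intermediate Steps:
(636 - 14095)/(-20246 + 1/(2102 + 299)) = -13459/(-20246 + 1/2401) = -13459/(-48610645/2401) = -13459*(-2401/48610645) = 32315059/48610645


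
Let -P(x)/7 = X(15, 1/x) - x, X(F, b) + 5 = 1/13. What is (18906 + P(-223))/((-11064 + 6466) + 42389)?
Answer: 75311/163761 ≈ 0.45988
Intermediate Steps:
X(F, b) = -64/13 (X(F, b) = -5 + 1/13 = -64/13)
P(x) = 448/13 + 7*x (P(x) = -7*(-64/13 - x) = 448/13 + 7*x)
(18906 + P(-223))/((-11064 + 6466) + 42389) = (18906 + (448/13 + 7*(-223)))/((-11064 + 6466) + 42389) = (18906 + (448/13 - 1561))/(-4598 + 42389) = (18906 - 19845/13)/37791 = (225933/13)*(1/37791) = 75311/163761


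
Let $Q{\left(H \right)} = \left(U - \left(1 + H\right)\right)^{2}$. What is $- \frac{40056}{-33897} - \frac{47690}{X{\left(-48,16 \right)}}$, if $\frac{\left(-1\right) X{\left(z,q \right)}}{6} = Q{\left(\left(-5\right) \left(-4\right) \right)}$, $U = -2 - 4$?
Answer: $\frac{298625479}{24710913} \approx 12.085$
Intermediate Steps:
$U = -6$
$Q{\left(H \right)} = \left(-7 - H\right)^{2}$ ($Q{\left(H \right)} = \left(-6 - \left(1 + H\right)\right)^{2} = \left(-7 - H\right)^{2}$)
$X{\left(z,q \right)} = -4374$ ($X{\left(z,q \right)} = - 6 \left(7 - -20\right)^{2} = - 6 \left(7 + 20\right)^{2} = - 6 \cdot 27^{2} = \left(-6\right) 729 = -4374$)
$- \frac{40056}{-33897} - \frac{47690}{X{\left(-48,16 \right)}} = - \frac{40056}{-33897} - \frac{47690}{-4374} = \left(-40056\right) \left(- \frac{1}{33897}\right) - - \frac{23845}{2187} = \frac{13352}{11299} + \frac{23845}{2187} = \frac{298625479}{24710913}$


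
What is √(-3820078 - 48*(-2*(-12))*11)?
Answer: 5*I*√153310 ≈ 1957.7*I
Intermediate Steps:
√(-3820078 - 48*(-2*(-12))*11) = √(-3820078 - 1152*11) = √(-3820078 - 48*264) = √(-3820078 - 12672) = √(-3832750) = 5*I*√153310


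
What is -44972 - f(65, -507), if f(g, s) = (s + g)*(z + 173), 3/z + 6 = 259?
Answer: 7969308/253 ≈ 31499.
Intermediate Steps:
z = 3/253 (z = 3/(-6 + 259) = 3/253 ≈ 0.011858)
f(g, s) = 43772*g/253 + 43772*s/253 (f(g, s) = (s + g)*(3/253 + 173) = (g + s)*(43772/253) = 43772*g/253 + 43772*s/253)
-44972 - f(65, -507) = -44972 - ((43772/253)*65 + (43772/253)*(-507)) = -44972 - (2845180/253 - 22192404/253) = -44972 - 1*(-19347224/253) = -44972 + 19347224/253 = 7969308/253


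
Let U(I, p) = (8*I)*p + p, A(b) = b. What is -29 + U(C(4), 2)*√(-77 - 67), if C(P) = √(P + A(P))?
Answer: -29 + I*(24 + 384*√2) ≈ -29.0 + 567.06*I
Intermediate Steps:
C(P) = √2*√P (C(P) = √(P + P) = √(2*P) = √2*√P)
U(I, p) = p + 8*I*p (U(I, p) = 8*I*p + p = p + 8*I*p)
-29 + U(C(4), 2)*√(-77 - 67) = -29 + (2*(1 + 8*(√2*√4)))*√(-77 - 67) = -29 + (2*(1 + 8*(√2*2)))*√(-144) = -29 + (2*(1 + 8*(2*√2)))*(12*I) = -29 + (2*(1 + 16*√2))*(12*I) = -29 + (2 + 32*√2)*(12*I) = -29 + 12*I*(2 + 32*√2)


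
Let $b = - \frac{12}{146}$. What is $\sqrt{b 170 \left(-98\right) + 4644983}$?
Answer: $\frac{\sqrt{24760411487}}{73} \approx 2155.5$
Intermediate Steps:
$b = - \frac{6}{73}$ ($b = \left(-12\right) \frac{1}{146} = - \frac{6}{73} \approx -0.082192$)
$\sqrt{b 170 \left(-98\right) + 4644983} = \sqrt{\left(- \frac{6}{73}\right) 170 \left(-98\right) + 4644983} = \sqrt{\left(- \frac{1020}{73}\right) \left(-98\right) + 4644983} = \sqrt{\frac{99960}{73} + 4644983} = \sqrt{\frac{339183719}{73}} = \frac{\sqrt{24760411487}}{73}$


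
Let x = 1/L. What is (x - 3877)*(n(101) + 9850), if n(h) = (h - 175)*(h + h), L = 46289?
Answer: 914899580296/46289 ≈ 1.9765e+7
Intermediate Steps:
n(h) = 2*h*(-175 + h) (n(h) = (-175 + h)*(2*h) = 2*h*(-175 + h))
x = 1/46289 ≈ 2.1603e-5
(x - 3877)*(n(101) + 9850) = (1/46289 - 3877)*(2*101*(-175 + 101) + 9850) = -179462452*(2*101*(-74) + 9850)/46289 = -179462452*(-14948 + 9850)/46289 = -179462452/46289*(-5098) = 914899580296/46289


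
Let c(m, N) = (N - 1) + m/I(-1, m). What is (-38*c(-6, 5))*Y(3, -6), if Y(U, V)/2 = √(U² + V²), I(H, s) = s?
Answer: -1140*√5 ≈ -2549.1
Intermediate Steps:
c(m, N) = N (c(m, N) = (N - 1) + m/m = (-1 + N) + 1 = N)
Y(U, V) = 2*√(U² + V²)
(-38*c(-6, 5))*Y(3, -6) = (-38*5)*(2*√(3² + (-6)²)) = -380*√(9 + 36) = -380*√45 = -380*3*√5 = -1140*√5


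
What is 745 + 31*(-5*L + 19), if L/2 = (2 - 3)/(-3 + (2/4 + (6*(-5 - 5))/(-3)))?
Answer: 9462/7 ≈ 1351.7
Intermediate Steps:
L = -4/35 (L = 2*((2 - 3)/(-3 + (2/4 + (6*(-5 - 5))/(-3)))) = 2*(-1/(-3 + (2*(¼) + (6*(-10))*(-⅓)))) = 2*(-1/(-3 + (½ - 60*(-⅓)))) = 2*(-1/(-3 + (½ + 20))) = 2*(-1/(-3 + 41/2)) = 2*(-1/35/2) = 2*(-1*2/35) = 2*(-2/35) = -4/35 ≈ -0.11429)
745 + 31*(-5*L + 19) = 745 + 31*(-5*(-4/35) + 19) = 745 + 31*(4/7 + 19) = 745 + 31*(137/7) = 745 + 4247/7 = 9462/7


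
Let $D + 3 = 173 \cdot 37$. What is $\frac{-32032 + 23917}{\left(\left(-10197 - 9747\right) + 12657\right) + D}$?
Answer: $\frac{8115}{889} \approx 9.1282$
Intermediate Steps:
$D = 6398$ ($D = -3 + 173 \cdot 37 = -3 + 6401 = 6398$)
$\frac{-32032 + 23917}{\left(\left(-10197 - 9747\right) + 12657\right) + D} = \frac{-32032 + 23917}{\left(\left(-10197 - 9747\right) + 12657\right) + 6398} = - \frac{8115}{\left(-19944 + 12657\right) + 6398} = - \frac{8115}{-7287 + 6398} = - \frac{8115}{-889} = \left(-8115\right) \left(- \frac{1}{889}\right) = \frac{8115}{889}$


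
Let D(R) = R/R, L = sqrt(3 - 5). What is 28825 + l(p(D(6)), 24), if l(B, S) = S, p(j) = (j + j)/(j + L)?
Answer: 28849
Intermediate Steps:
L = I*sqrt(2) (L = sqrt(-2) = I*sqrt(2) ≈ 1.4142*I)
D(R) = 1
p(j) = 2*j/(j + I*sqrt(2)) (p(j) = (j + j)/(j + I*sqrt(2)) = (2*j)/(j + I*sqrt(2)) = 2*j/(j + I*sqrt(2)))
28825 + l(p(D(6)), 24) = 28825 + 24 = 28849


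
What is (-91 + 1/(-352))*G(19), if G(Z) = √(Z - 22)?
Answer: -32033*I*√3/352 ≈ -157.62*I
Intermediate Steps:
G(Z) = √(-22 + Z)
(-91 + 1/(-352))*G(19) = (-91 + 1/(-352))*√(-22 + 19) = (-91 - 1/352)*√(-3) = -32033*I*√3/352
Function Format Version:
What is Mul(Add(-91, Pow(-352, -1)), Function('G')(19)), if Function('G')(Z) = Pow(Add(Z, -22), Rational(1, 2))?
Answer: Mul(Rational(-32033, 352), I, Pow(3, Rational(1, 2))) ≈ Mul(-157.62, I)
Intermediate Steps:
Function('G')(Z) = Pow(Add(-22, Z), Rational(1, 2))
Mul(Add(-91, Pow(-352, -1)), Function('G')(19)) = Mul(Add(-91, Pow(-352, -1)), Pow(Add(-22, 19), Rational(1, 2))) = Mul(Add(-91, Rational(-1, 352)), Pow(-3, Rational(1, 2))) = Mul(Rational(-32033, 352), Mul(I, Pow(3, Rational(1, 2)))) = Mul(Rational(-32033, 352), I, Pow(3, Rational(1, 2)))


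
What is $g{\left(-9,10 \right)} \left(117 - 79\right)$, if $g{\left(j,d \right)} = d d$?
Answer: $3800$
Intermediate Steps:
$g{\left(j,d \right)} = d^{2}$
$g{\left(-9,10 \right)} \left(117 - 79\right) = 10^{2} \left(117 - 79\right) = 100 \cdot 38 = 3800$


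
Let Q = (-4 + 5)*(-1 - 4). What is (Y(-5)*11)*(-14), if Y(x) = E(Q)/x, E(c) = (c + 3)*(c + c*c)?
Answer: -1232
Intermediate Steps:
Q = -5 (Q = 1*(-5) = -5)
E(c) = (3 + c)*(c + c²)
Y(x) = -40/x (Y(x) = (-5*(3 + (-5)² + 4*(-5)))/x = (-5*(3 + 25 - 20))/x = (-5*8)/x = -40/x)
(Y(-5)*11)*(-14) = (-40/(-5)*11)*(-14) = (-40*(-⅕)*11)*(-14) = (8*11)*(-14) = 88*(-14) = -1232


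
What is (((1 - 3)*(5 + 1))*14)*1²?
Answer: -168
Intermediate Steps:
(((1 - 3)*(5 + 1))*14)*1² = (-2*6*14)*1 = -12*14*1 = -168*1 = -168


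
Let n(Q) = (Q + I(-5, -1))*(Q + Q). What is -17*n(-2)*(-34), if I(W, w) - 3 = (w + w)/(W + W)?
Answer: -13872/5 ≈ -2774.4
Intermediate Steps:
I(W, w) = 3 + w/W (I(W, w) = 3 + (w + w)/(W + W) = 3 + (2*w)/((2*W)) = 3 + (2*w)*(1/(2*W)) = 3 + w/W)
n(Q) = 2*Q*(16/5 + Q) (n(Q) = (Q + (3 - 1/(-5)))*(Q + Q) = (Q + (3 - 1*(-⅕)))*(2*Q) = (Q + (3 + ⅕))*(2*Q) = (Q + 16/5)*(2*Q) = (16/5 + Q)*(2*Q) = 2*Q*(16/5 + Q))
-17*n(-2)*(-34) = -34*(-2)*(16 + 5*(-2))/5*(-34) = -34*(-2)*(16 - 10)/5*(-34) = -34*(-2)*6/5*(-34) = -17*(-24/5)*(-34) = (408/5)*(-34) = -13872/5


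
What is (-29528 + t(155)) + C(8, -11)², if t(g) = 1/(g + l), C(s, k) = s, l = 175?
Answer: -9723119/330 ≈ -29464.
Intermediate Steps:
t(g) = 1/(175 + g) (t(g) = 1/(g + 175) = 1/(175 + g))
(-29528 + t(155)) + C(8, -11)² = (-29528 + 1/(175 + 155)) + 8² = (-29528 + 1/330) + 64 = -9744239/330 + 64 = -9723119/330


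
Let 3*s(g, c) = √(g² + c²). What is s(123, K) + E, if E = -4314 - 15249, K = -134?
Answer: -19563 + √33085/3 ≈ -19502.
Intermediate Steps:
E = -19563
s(g, c) = √(c² + g²)/3 (s(g, c) = √(g² + c²)/3 = √(c² + g²)/3)
s(123, K) + E = √((-134)² + 123²)/3 - 19563 = √(17956 + 15129)/3 - 19563 = √33085/3 - 19563 = -19563 + √33085/3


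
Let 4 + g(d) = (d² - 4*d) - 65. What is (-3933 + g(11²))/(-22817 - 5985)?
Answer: -10155/28802 ≈ -0.35258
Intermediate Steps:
g(d) = -69 + d² - 4*d (g(d) = -4 + ((d² - 4*d) - 65) = -4 + (-65 + d² - 4*d) = -69 + d² - 4*d)
(-3933 + g(11²))/(-22817 - 5985) = (-3933 + (-69 + (11²)² - 4*11²))/(-22817 - 5985) = (-3933 + (-69 + 121² - 4*121))/(-28802) = (-3933 + (-69 + 14641 - 484))*(-1/28802) = (-3933 + 14088)*(-1/28802) = 10155*(-1/28802) = -10155/28802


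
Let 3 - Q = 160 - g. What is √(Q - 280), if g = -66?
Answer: I*√503 ≈ 22.428*I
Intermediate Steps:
Q = -223 (Q = 3 - (160 - 1*(-66)) = 3 - (160 + 66) = 3 - 1*226 = 3 - 226 = -223)
√(Q - 280) = √(-223 - 280) = √(-503) = I*√503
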